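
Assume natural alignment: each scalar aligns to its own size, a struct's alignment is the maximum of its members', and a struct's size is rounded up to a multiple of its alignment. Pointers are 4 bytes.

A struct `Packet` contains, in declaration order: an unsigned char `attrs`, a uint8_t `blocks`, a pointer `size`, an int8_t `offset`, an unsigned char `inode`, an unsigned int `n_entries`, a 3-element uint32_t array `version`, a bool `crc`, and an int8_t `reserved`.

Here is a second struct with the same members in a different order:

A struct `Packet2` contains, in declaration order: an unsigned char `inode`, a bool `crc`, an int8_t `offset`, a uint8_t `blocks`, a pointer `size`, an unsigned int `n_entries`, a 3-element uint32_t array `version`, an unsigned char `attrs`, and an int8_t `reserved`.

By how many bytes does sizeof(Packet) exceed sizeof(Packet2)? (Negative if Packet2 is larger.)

4

@0: attrs [1B, align 1] → 1
@1: blocks [1B, align 1] → 2
+2 pad (align 4)
@4: size [4B, align 4] → 8
@8: offset [1B, align 1] → 9
@9: inode [1B, align 1] → 10
+2 pad (align 4)
@12: n_entries [4B, align 4] → 16
@16: version [12B, align 4] → 28
@28: crc [1B, align 1] → 29
@29: reserved [1B, align 1] → 30
+2 tail pad (align 4)
size 32, align 4
— Packet2 —
@0: inode [1B, align 1] → 1
@1: crc [1B, align 1] → 2
@2: offset [1B, align 1] → 3
@3: blocks [1B, align 1] → 4
@4: size [4B, align 4] → 8
@8: n_entries [4B, align 4] → 12
@12: version [12B, align 4] → 24
@24: attrs [1B, align 1] → 25
@25: reserved [1B, align 1] → 26
+2 tail pad (align 4)
size 28, align 4
32 − 28 = 4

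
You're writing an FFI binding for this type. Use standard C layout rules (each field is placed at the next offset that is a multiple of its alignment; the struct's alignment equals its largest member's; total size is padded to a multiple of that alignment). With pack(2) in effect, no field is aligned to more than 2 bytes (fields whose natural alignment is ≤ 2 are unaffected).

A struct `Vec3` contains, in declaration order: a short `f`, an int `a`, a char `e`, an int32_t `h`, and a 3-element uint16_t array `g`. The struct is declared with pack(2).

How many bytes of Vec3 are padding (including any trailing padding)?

1

f at 0 (size 2, align 2) → ends 2
a at 2 (size 4, align 2) → ends 6
e at 6 (size 1, align 1) → ends 7
pad 1 to align 2 for h
h at 8 (size 4, align 2) → ends 12
g at 12 (size 6, align 2) → ends 18
total 18 bytes, alignment 2
data bytes 17, size 18 → padding 1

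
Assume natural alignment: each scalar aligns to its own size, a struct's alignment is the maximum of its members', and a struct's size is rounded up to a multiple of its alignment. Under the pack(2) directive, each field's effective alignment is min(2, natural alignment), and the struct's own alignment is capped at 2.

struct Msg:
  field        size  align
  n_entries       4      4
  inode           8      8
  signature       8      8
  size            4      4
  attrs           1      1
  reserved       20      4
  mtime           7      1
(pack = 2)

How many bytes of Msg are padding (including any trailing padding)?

n_entries at 0 (size 4, align 2) → ends 4
inode at 4 (size 8, align 2) → ends 12
signature at 12 (size 8, align 2) → ends 20
size at 20 (size 4, align 2) → ends 24
attrs at 24 (size 1, align 1) → ends 25
pad 1 to align 2 for reserved
reserved at 26 (size 20, align 2) → ends 46
mtime at 46 (size 7, align 1) → ends 53
tail pad 1 to reach multiple of 2
total 54 bytes, alignment 2
data bytes 52, size 54 → padding 2

2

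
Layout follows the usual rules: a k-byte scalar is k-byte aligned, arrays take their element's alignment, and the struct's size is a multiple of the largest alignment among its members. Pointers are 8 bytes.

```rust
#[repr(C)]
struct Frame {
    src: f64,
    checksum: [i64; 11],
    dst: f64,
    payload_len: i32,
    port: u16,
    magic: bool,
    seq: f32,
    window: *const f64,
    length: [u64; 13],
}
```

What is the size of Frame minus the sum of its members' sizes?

@0: src [8B, align 8] → 8
@8: checksum [88B, align 8] → 96
@96: dst [8B, align 8] → 104
@104: payload_len [4B, align 4] → 108
@108: port [2B, align 2] → 110
@110: magic [1B, align 1] → 111
+1 pad (align 4)
@112: seq [4B, align 4] → 116
+4 pad (align 8)
@120: window [8B, align 8] → 128
@128: length [104B, align 8] → 232
size 232, align 8
data bytes 227, size 232 → padding 5

5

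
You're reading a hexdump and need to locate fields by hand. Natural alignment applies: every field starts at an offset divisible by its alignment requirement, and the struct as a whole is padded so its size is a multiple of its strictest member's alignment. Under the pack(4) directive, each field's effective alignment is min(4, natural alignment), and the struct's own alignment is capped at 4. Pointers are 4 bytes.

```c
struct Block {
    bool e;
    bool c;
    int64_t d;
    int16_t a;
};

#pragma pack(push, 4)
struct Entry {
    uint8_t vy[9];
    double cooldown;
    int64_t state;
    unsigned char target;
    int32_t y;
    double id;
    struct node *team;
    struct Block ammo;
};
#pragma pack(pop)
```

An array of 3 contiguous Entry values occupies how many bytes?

Block: @0: e [1B, align 1] → 1; @1: c [1B, align 1] → 2; +6 pad (align 8); @8: d [8B, align 8] → 16; @16: a [2B, align 2] → 18; +6 tail pad (align 8); size 24, align 8
@0: vy [9B, align 1] → 9
+3 pad (align 4)
@12: cooldown [8B, align 4] → 20
@20: state [8B, align 4] → 28
@28: target [1B, align 1] → 29
+3 pad (align 4)
@32: y [4B, align 4] → 36
@36: id [8B, align 4] → 44
@44: team [4B, align 4] → 48
@48: ammo [24B, align 4] → 72
size 72, align 4
array of 3: 3 × 72 = 216

216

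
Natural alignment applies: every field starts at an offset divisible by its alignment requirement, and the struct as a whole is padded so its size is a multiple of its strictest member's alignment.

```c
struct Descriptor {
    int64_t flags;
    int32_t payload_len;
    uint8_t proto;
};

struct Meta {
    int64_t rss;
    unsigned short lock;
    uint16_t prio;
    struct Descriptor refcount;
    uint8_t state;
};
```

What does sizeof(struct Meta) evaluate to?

Descriptor: @0: flags [8B, align 8] → 8; @8: payload_len [4B, align 4] → 12; @12: proto [1B, align 1] → 13; +3 tail pad (align 8); size 16, align 8
@0: rss [8B, align 8] → 8
@8: lock [2B, align 2] → 10
@10: prio [2B, align 2] → 12
+4 pad (align 8)
@16: refcount [16B, align 8] → 32
@32: state [1B, align 1] → 33
+7 tail pad (align 8)
size 40, align 8

40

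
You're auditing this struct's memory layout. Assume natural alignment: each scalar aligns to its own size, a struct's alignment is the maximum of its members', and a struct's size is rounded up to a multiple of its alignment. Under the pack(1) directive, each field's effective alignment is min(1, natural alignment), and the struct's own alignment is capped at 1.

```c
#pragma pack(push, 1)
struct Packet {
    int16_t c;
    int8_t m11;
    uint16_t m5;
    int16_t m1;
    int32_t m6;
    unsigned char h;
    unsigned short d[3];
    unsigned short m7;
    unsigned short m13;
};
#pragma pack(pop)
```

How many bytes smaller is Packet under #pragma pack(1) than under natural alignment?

2

natural layout:
  0..2  c  (2B, 2-aligned)
  2..3  m11  (1B, 1-aligned)
  3..4  -- padding (1B)
  4..6  m5  (2B, 2-aligned)
  6..8  m1  (2B, 2-aligned)
  8..12  m6  (4B, 4-aligned)
  12..13  h  (1B, 1-aligned)
  13..14  -- padding (1B)
  14..20  d  (6B, 2-aligned)
  20..22  m7  (2B, 2-aligned)
  22..24  m13  (2B, 2-aligned)
  sizeof = 24, alignof = 4
packed(1) layout:
  0..2  c  (2B, 1-aligned)
  2..3  m11  (1B, 1-aligned)
  3..5  m5  (2B, 1-aligned)
  5..7  m1  (2B, 1-aligned)
  7..11  m6  (4B, 1-aligned)
  11..12  h  (1B, 1-aligned)
  12..18  d  (6B, 1-aligned)
  18..20  m7  (2B, 1-aligned)
  20..22  m13  (2B, 1-aligned)
  sizeof = 22, alignof = 1
24 − 22 = 2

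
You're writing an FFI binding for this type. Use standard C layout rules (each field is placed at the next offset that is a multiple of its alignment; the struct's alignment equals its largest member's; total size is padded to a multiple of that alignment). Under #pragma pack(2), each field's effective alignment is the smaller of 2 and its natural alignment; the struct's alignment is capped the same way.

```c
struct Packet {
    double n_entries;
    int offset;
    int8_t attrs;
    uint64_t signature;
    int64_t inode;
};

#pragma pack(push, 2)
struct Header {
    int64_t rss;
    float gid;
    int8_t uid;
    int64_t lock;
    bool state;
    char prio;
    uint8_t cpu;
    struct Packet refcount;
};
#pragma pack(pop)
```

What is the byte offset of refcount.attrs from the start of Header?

Packet: n_entries at 0 (size 8, align 8) → ends 8; offset at 8 (size 4, align 4) → ends 12; attrs at 12 (size 1, align 1) → ends 13; pad 3 to align 8 for signature; signature at 16 (size 8, align 8) → ends 24; inode at 24 (size 8, align 8) → ends 32; total 32 bytes, alignment 8
rss at 0 (size 8, align 2) → ends 8
gid at 8 (size 4, align 2) → ends 12
uid at 12 (size 1, align 1) → ends 13
pad 1 to align 2 for lock
lock at 14 (size 8, align 2) → ends 22
state at 22 (size 1, align 1) → ends 23
prio at 23 (size 1, align 1) → ends 24
cpu at 24 (size 1, align 1) → ends 25
pad 1 to align 2 for refcount
refcount at 26 (size 32, align 2) → ends 58
within Packet: attrs at 12
26 + 12 = 38

38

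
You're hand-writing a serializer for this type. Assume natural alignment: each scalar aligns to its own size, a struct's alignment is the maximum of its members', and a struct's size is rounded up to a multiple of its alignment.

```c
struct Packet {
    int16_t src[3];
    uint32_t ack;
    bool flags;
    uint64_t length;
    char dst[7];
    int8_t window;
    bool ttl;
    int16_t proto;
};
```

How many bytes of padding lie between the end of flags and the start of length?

3

src at 0 (size 6, align 2) → ends 6
pad 2 to align 4 for ack
ack at 8 (size 4, align 4) → ends 12
flags at 12 (size 1, align 1) → ends 13
pad 3 to align 8 for length
length at 16 (size 8, align 8) → ends 24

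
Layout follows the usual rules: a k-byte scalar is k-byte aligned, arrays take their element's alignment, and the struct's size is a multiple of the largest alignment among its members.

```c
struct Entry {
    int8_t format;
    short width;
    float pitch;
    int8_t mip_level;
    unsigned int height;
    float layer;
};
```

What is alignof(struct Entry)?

member alignments: format=1, width=2, pitch=4, mip_level=1, height=4, layer=4
max = 4

4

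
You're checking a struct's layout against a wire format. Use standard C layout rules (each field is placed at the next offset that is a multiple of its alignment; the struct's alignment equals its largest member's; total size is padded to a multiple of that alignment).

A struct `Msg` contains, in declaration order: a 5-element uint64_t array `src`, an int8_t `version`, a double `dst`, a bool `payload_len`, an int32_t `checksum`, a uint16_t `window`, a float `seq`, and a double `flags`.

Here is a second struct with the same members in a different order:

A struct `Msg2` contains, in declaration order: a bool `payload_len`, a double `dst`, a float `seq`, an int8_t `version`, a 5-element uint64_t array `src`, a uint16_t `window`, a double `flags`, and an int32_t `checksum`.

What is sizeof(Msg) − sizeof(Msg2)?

src at 0 (size 40, align 8) → ends 40
version at 40 (size 1, align 1) → ends 41
pad 7 to align 8 for dst
dst at 48 (size 8, align 8) → ends 56
payload_len at 56 (size 1, align 1) → ends 57
pad 3 to align 4 for checksum
checksum at 60 (size 4, align 4) → ends 64
window at 64 (size 2, align 2) → ends 66
pad 2 to align 4 for seq
seq at 68 (size 4, align 4) → ends 72
flags at 72 (size 8, align 8) → ends 80
total 80 bytes, alignment 8
— Msg2 —
payload_len at 0 (size 1, align 1) → ends 1
pad 7 to align 8 for dst
dst at 8 (size 8, align 8) → ends 16
seq at 16 (size 4, align 4) → ends 20
version at 20 (size 1, align 1) → ends 21
pad 3 to align 8 for src
src at 24 (size 40, align 8) → ends 64
window at 64 (size 2, align 2) → ends 66
pad 6 to align 8 for flags
flags at 72 (size 8, align 8) → ends 80
checksum at 80 (size 4, align 4) → ends 84
tail pad 4 to reach multiple of 8
total 88 bytes, alignment 8
80 − 88 = -8

-8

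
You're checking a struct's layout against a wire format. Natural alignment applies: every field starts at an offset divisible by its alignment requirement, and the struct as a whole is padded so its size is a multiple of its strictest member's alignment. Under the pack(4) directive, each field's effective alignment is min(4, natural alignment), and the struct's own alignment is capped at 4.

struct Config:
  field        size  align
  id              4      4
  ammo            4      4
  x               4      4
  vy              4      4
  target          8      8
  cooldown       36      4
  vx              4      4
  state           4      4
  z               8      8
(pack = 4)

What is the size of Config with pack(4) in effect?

id at 0 (size 4, align 4) → ends 4
ammo at 4 (size 4, align 4) → ends 8
x at 8 (size 4, align 4) → ends 12
vy at 12 (size 4, align 4) → ends 16
target at 16 (size 8, align 4) → ends 24
cooldown at 24 (size 36, align 4) → ends 60
vx at 60 (size 4, align 4) → ends 64
state at 64 (size 4, align 4) → ends 68
z at 68 (size 8, align 4) → ends 76
total 76 bytes, alignment 4

76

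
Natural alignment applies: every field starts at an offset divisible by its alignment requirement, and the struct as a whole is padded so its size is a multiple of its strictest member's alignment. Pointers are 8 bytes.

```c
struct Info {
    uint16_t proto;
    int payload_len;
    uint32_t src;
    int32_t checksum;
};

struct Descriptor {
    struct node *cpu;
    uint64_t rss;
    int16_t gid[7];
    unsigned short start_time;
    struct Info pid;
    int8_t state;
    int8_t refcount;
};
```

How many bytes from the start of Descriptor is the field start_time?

Info: @0: proto [2B, align 2] → 2; +2 pad (align 4); @4: payload_len [4B, align 4] → 8; @8: src [4B, align 4] → 12; @12: checksum [4B, align 4] → 16; size 16, align 4
@0: cpu [8B, align 8] → 8
@8: rss [8B, align 8] → 16
@16: gid [14B, align 2] → 30
@30: start_time [2B, align 2] → 32

30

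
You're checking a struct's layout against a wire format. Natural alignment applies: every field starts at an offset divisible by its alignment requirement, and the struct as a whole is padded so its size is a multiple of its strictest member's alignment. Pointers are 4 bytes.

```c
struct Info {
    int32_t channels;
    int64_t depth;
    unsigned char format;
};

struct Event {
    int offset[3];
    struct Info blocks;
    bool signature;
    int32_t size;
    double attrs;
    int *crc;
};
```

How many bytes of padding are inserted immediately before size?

Info: @0: channels [4B, align 4] → 4; +4 pad (align 8); @8: depth [8B, align 8] → 16; @16: format [1B, align 1] → 17; +7 tail pad (align 8); size 24, align 8
@0: offset [12B, align 4] → 12
+4 pad (align 8)
@16: blocks [24B, align 8] → 40
@40: signature [1B, align 1] → 41
+3 pad (align 4)
@44: size [4B, align 4] → 48

3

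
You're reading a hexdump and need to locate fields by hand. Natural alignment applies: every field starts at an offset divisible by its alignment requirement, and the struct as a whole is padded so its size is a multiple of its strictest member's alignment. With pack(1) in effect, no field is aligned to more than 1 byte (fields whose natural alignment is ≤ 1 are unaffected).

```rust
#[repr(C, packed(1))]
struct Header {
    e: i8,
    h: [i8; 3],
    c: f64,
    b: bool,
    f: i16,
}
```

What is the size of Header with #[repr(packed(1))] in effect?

15

e at 0 (size 1, align 1) → ends 1
h at 1 (size 3, align 1) → ends 4
c at 4 (size 8, align 1) → ends 12
b at 12 (size 1, align 1) → ends 13
f at 13 (size 2, align 1) → ends 15
total 15 bytes, alignment 1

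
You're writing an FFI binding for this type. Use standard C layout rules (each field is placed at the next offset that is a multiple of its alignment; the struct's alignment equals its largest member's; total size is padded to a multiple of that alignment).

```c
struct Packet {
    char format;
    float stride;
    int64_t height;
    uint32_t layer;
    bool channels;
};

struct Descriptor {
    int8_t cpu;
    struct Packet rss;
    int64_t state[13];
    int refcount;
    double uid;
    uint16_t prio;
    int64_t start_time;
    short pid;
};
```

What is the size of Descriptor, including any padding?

Packet: format at 0 (size 1, align 1) → ends 1; pad 3 to align 4 for stride; stride at 4 (size 4, align 4) → ends 8; height at 8 (size 8, align 8) → ends 16; layer at 16 (size 4, align 4) → ends 20; channels at 20 (size 1, align 1) → ends 21; tail pad 3 to reach multiple of 8; total 24 bytes, alignment 8
cpu at 0 (size 1, align 1) → ends 1
pad 7 to align 8 for rss
rss at 8 (size 24, align 8) → ends 32
state at 32 (size 104, align 8) → ends 136
refcount at 136 (size 4, align 4) → ends 140
pad 4 to align 8 for uid
uid at 144 (size 8, align 8) → ends 152
prio at 152 (size 2, align 2) → ends 154
pad 6 to align 8 for start_time
start_time at 160 (size 8, align 8) → ends 168
pid at 168 (size 2, align 2) → ends 170
tail pad 6 to reach multiple of 8
total 176 bytes, alignment 8

176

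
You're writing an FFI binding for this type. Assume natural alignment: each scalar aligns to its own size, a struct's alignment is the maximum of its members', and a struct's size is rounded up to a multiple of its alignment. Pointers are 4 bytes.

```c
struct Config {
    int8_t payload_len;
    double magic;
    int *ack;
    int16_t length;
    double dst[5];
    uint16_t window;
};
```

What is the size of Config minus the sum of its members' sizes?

15

@0: payload_len [1B, align 1] → 1
+7 pad (align 8)
@8: magic [8B, align 8] → 16
@16: ack [4B, align 4] → 20
@20: length [2B, align 2] → 22
+2 pad (align 8)
@24: dst [40B, align 8] → 64
@64: window [2B, align 2] → 66
+6 tail pad (align 8)
size 72, align 8
data bytes 57, size 72 → padding 15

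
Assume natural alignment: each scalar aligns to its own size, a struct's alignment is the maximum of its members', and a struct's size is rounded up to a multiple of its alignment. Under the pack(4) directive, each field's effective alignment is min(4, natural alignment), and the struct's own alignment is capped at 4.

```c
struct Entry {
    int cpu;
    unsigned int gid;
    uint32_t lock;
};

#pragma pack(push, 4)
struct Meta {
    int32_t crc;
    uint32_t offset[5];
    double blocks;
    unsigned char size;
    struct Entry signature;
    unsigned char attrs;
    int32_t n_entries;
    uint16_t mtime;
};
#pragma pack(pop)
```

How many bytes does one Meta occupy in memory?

60 bytes

Entry: 0..4  cpu  (4B, 4-aligned); 4..8  gid  (4B, 4-aligned); 8..12  lock  (4B, 4-aligned); sizeof = 12, alignof = 4
0..4  crc  (4B, 4-aligned)
4..24  offset  (20B, 4-aligned)
24..32  blocks  (8B, 4-aligned)
32..33  size  (1B, 1-aligned)
33..36  -- padding (3B)
36..48  signature  (12B, 4-aligned)
48..49  attrs  (1B, 1-aligned)
49..52  -- padding (3B)
52..56  n_entries  (4B, 4-aligned)
56..58  mtime  (2B, 2-aligned)
58..60  -- tail padding (2B)
sizeof = 60, alignof = 4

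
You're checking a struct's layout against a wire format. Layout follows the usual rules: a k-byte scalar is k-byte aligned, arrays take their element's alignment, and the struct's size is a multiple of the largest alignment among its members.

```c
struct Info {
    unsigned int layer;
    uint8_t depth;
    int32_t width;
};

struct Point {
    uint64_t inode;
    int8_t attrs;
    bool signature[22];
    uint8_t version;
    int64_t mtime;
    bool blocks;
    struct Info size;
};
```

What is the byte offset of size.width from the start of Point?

52

Info: @0: layer [4B, align 4] → 4; @4: depth [1B, align 1] → 5; +3 pad (align 4); @8: width [4B, align 4] → 12; size 12, align 4
@0: inode [8B, align 8] → 8
@8: attrs [1B, align 1] → 9
@9: signature [22B, align 1] → 31
@31: version [1B, align 1] → 32
@32: mtime [8B, align 8] → 40
@40: blocks [1B, align 1] → 41
+3 pad (align 4)
@44: size [12B, align 4] → 56
within Info: width at 8
44 + 8 = 52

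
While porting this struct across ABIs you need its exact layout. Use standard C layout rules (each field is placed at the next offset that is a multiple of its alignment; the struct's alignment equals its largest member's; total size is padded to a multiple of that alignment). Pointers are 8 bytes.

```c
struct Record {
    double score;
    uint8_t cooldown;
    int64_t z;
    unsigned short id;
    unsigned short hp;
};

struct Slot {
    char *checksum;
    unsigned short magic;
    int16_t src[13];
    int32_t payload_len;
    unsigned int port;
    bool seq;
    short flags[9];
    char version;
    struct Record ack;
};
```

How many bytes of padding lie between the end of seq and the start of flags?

Record: @0: score [8B, align 8] → 8; @8: cooldown [1B, align 1] → 9; +7 pad (align 8); @16: z [8B, align 8] → 24; @24: id [2B, align 2] → 26; @26: hp [2B, align 2] → 28; +4 tail pad (align 8); size 32, align 8
@0: checksum [8B, align 8] → 8
@8: magic [2B, align 2] → 10
@10: src [26B, align 2] → 36
@36: payload_len [4B, align 4] → 40
@40: port [4B, align 4] → 44
@44: seq [1B, align 1] → 45
+1 pad (align 2)
@46: flags [18B, align 2] → 64

1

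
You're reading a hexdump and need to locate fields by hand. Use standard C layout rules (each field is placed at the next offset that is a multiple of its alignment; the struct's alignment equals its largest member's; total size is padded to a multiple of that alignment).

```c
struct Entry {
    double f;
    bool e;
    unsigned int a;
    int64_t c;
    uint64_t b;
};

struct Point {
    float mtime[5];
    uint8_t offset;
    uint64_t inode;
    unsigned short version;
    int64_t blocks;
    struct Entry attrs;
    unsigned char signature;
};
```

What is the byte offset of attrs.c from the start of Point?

Entry: 0..8  f  (8B, 8-aligned); 8..9  e  (1B, 1-aligned); 9..12  -- padding (3B); 12..16  a  (4B, 4-aligned); 16..24  c  (8B, 8-aligned); 24..32  b  (8B, 8-aligned); sizeof = 32, alignof = 8
0..20  mtime  (20B, 4-aligned)
20..21  offset  (1B, 1-aligned)
21..24  -- padding (3B)
24..32  inode  (8B, 8-aligned)
32..34  version  (2B, 2-aligned)
34..40  -- padding (6B)
40..48  blocks  (8B, 8-aligned)
48..80  attrs  (32B, 8-aligned)
within Entry: c at 16
48 + 16 = 64

64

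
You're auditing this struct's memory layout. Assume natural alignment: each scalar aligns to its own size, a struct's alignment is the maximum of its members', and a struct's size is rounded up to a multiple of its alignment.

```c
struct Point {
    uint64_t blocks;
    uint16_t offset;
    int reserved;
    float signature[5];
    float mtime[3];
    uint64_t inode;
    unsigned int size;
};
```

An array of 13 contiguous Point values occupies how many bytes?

832

@0: blocks [8B, align 8] → 8
@8: offset [2B, align 2] → 10
+2 pad (align 4)
@12: reserved [4B, align 4] → 16
@16: signature [20B, align 4] → 36
@36: mtime [12B, align 4] → 48
@48: inode [8B, align 8] → 56
@56: size [4B, align 4] → 60
+4 tail pad (align 8)
size 64, align 8
array of 13: 13 × 64 = 832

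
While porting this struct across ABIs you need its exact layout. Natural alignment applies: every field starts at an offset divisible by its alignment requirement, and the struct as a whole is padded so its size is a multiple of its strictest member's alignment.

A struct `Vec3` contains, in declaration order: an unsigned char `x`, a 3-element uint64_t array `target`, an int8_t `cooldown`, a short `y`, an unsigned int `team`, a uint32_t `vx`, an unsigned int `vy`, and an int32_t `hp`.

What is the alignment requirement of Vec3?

member alignments: x=1, target=8, cooldown=1, y=2, team=4, vx=4, vy=4, hp=4
max = 8

8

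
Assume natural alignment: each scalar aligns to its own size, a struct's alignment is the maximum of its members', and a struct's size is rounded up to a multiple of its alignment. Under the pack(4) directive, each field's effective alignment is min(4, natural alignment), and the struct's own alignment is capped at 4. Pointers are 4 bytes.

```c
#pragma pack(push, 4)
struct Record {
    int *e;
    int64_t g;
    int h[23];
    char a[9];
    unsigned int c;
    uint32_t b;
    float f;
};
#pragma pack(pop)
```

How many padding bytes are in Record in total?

3

e at 0 (size 4, align 4) → ends 4
g at 4 (size 8, align 4) → ends 12
h at 12 (size 92, align 4) → ends 104
a at 104 (size 9, align 1) → ends 113
pad 3 to align 4 for c
c at 116 (size 4, align 4) → ends 120
b at 120 (size 4, align 4) → ends 124
f at 124 (size 4, align 4) → ends 128
total 128 bytes, alignment 4
data bytes 125, size 128 → padding 3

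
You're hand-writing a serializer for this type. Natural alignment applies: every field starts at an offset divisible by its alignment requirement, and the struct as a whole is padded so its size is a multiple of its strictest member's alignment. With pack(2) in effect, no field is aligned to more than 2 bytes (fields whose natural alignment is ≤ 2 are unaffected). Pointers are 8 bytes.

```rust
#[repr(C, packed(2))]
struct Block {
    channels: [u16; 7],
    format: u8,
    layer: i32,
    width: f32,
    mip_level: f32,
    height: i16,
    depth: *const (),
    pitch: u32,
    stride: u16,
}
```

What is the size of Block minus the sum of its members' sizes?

@0: channels [14B, align 2] → 14
@14: format [1B, align 1] → 15
+1 pad (align 2)
@16: layer [4B, align 2] → 20
@20: width [4B, align 2] → 24
@24: mip_level [4B, align 2] → 28
@28: height [2B, align 2] → 30
@30: depth [8B, align 2] → 38
@38: pitch [4B, align 2] → 42
@42: stride [2B, align 2] → 44
size 44, align 2
data bytes 43, size 44 → padding 1

1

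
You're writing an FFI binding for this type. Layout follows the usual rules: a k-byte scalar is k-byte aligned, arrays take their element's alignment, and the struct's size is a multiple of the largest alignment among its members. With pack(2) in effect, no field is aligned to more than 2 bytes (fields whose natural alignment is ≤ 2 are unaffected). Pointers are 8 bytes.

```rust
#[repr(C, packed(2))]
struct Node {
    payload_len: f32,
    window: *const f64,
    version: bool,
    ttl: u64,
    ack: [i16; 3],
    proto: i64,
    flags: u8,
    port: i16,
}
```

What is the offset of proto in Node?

28

0..4  payload_len  (4B, 2-aligned)
4..12  window  (8B, 2-aligned)
12..13  version  (1B, 1-aligned)
13..14  -- padding (1B)
14..22  ttl  (8B, 2-aligned)
22..28  ack  (6B, 2-aligned)
28..36  proto  (8B, 2-aligned)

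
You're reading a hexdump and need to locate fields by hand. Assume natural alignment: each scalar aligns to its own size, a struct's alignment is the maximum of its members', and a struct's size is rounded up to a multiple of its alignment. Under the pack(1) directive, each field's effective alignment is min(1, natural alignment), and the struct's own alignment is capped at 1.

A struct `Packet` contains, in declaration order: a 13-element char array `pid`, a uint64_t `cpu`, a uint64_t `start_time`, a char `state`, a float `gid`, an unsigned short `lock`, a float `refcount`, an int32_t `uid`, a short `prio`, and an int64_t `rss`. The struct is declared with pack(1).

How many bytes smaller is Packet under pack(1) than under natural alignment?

natural layout:
  @0: pid [13B, align 1] → 13
  +3 pad (align 8)
  @16: cpu [8B, align 8] → 24
  @24: start_time [8B, align 8] → 32
  @32: state [1B, align 1] → 33
  +3 pad (align 4)
  @36: gid [4B, align 4] → 40
  @40: lock [2B, align 2] → 42
  +2 pad (align 4)
  @44: refcount [4B, align 4] → 48
  @48: uid [4B, align 4] → 52
  @52: prio [2B, align 2] → 54
  +2 pad (align 8)
  @56: rss [8B, align 8] → 64
  size 64, align 8
packed(1) layout:
  @0: pid [13B, align 1] → 13
  @13: cpu [8B, align 1] → 21
  @21: start_time [8B, align 1] → 29
  @29: state [1B, align 1] → 30
  @30: gid [4B, align 1] → 34
  @34: lock [2B, align 1] → 36
  @36: refcount [4B, align 1] → 40
  @40: uid [4B, align 1] → 44
  @44: prio [2B, align 1] → 46
  @46: rss [8B, align 1] → 54
  size 54, align 1
64 − 54 = 10

10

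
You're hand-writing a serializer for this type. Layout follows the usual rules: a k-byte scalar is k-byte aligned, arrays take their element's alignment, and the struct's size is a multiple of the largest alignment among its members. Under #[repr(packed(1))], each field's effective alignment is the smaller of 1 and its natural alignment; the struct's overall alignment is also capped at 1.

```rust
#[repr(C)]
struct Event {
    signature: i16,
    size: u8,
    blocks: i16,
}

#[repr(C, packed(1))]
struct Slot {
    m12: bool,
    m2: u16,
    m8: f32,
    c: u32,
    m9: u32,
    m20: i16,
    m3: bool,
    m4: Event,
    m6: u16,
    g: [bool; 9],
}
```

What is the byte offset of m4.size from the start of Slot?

20

Event: signature at 0 (size 2, align 2) → ends 2; size at 2 (size 1, align 1) → ends 3; pad 1 to align 2 for blocks; blocks at 4 (size 2, align 2) → ends 6; total 6 bytes, alignment 2
m12 at 0 (size 1, align 1) → ends 1
m2 at 1 (size 2, align 1) → ends 3
m8 at 3 (size 4, align 1) → ends 7
c at 7 (size 4, align 1) → ends 11
m9 at 11 (size 4, align 1) → ends 15
m20 at 15 (size 2, align 1) → ends 17
m3 at 17 (size 1, align 1) → ends 18
m4 at 18 (size 6, align 1) → ends 24
within Event: size at 2
18 + 2 = 20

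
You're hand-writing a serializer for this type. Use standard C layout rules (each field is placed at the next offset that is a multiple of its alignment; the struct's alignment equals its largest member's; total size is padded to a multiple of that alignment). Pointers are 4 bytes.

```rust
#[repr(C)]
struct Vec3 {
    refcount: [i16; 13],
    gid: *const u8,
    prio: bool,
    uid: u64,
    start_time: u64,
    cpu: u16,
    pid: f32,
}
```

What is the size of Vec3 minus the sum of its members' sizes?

0..26  refcount  (26B, 2-aligned)
26..28  -- padding (2B)
28..32  gid  (4B, 4-aligned)
32..33  prio  (1B, 1-aligned)
33..40  -- padding (7B)
40..48  uid  (8B, 8-aligned)
48..56  start_time  (8B, 8-aligned)
56..58  cpu  (2B, 2-aligned)
58..60  -- padding (2B)
60..64  pid  (4B, 4-aligned)
sizeof = 64, alignof = 8
data bytes 53, size 64 → padding 11

11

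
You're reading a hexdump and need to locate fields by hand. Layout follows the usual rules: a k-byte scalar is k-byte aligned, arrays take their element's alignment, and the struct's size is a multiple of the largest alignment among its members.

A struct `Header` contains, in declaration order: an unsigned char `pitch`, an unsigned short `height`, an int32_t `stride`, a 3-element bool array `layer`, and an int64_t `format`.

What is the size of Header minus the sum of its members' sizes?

@0: pitch [1B, align 1] → 1
+1 pad (align 2)
@2: height [2B, align 2] → 4
@4: stride [4B, align 4] → 8
@8: layer [3B, align 1] → 11
+5 pad (align 8)
@16: format [8B, align 8] → 24
size 24, align 8
data bytes 18, size 24 → padding 6

6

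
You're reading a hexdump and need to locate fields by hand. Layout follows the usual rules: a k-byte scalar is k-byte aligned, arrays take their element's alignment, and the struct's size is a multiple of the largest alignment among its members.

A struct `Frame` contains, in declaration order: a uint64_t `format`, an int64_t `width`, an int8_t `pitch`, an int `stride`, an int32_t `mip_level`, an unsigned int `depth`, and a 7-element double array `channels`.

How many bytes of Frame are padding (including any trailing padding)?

3

@0: format [8B, align 8] → 8
@8: width [8B, align 8] → 16
@16: pitch [1B, align 1] → 17
+3 pad (align 4)
@20: stride [4B, align 4] → 24
@24: mip_level [4B, align 4] → 28
@28: depth [4B, align 4] → 32
@32: channels [56B, align 8] → 88
size 88, align 8
data bytes 85, size 88 → padding 3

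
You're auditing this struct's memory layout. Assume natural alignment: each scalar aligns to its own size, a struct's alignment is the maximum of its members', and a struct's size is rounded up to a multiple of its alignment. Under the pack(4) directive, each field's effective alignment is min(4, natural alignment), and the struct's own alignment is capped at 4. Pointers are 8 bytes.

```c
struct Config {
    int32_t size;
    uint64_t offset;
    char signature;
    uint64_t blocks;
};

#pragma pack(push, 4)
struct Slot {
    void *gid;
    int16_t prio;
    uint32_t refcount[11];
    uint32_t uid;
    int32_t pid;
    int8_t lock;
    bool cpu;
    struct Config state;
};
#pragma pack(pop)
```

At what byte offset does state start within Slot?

68

Config: size at 0 (size 4, align 4) → ends 4; pad 4 to align 8 for offset; offset at 8 (size 8, align 8) → ends 16; signature at 16 (size 1, align 1) → ends 17; pad 7 to align 8 for blocks; blocks at 24 (size 8, align 8) → ends 32; total 32 bytes, alignment 8
gid at 0 (size 8, align 4) → ends 8
prio at 8 (size 2, align 2) → ends 10
pad 2 to align 4 for refcount
refcount at 12 (size 44, align 4) → ends 56
uid at 56 (size 4, align 4) → ends 60
pid at 60 (size 4, align 4) → ends 64
lock at 64 (size 1, align 1) → ends 65
cpu at 65 (size 1, align 1) → ends 66
pad 2 to align 4 for state
state at 68 (size 32, align 4) → ends 100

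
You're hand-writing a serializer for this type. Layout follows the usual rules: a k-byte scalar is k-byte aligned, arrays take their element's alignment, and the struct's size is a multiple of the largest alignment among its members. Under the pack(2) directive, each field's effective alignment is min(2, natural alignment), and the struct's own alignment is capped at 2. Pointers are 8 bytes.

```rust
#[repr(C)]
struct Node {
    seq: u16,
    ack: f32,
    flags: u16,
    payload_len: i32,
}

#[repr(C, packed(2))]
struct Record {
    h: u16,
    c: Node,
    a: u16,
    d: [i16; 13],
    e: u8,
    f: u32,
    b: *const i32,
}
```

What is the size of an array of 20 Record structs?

Node: @0: seq [2B, align 2] → 2; +2 pad (align 4); @4: ack [4B, align 4] → 8; @8: flags [2B, align 2] → 10; +2 pad (align 4); @12: payload_len [4B, align 4] → 16; size 16, align 4
@0: h [2B, align 2] → 2
@2: c [16B, align 2] → 18
@18: a [2B, align 2] → 20
@20: d [26B, align 2] → 46
@46: e [1B, align 1] → 47
+1 pad (align 2)
@48: f [4B, align 2] → 52
@52: b [8B, align 2] → 60
size 60, align 2
array of 20: 20 × 60 = 1200

1200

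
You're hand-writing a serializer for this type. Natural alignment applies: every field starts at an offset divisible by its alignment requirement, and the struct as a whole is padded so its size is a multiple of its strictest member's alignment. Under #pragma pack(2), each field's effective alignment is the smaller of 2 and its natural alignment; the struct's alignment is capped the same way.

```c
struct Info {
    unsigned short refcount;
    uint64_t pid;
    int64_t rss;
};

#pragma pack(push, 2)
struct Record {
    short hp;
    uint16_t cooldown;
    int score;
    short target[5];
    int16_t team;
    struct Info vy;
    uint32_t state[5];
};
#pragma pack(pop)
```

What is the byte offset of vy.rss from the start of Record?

Info: refcount at 0 (size 2, align 2) → ends 2; pad 6 to align 8 for pid; pid at 8 (size 8, align 8) → ends 16; rss at 16 (size 8, align 8) → ends 24; total 24 bytes, alignment 8
hp at 0 (size 2, align 2) → ends 2
cooldown at 2 (size 2, align 2) → ends 4
score at 4 (size 4, align 2) → ends 8
target at 8 (size 10, align 2) → ends 18
team at 18 (size 2, align 2) → ends 20
vy at 20 (size 24, align 2) → ends 44
within Info: rss at 16
20 + 16 = 36

36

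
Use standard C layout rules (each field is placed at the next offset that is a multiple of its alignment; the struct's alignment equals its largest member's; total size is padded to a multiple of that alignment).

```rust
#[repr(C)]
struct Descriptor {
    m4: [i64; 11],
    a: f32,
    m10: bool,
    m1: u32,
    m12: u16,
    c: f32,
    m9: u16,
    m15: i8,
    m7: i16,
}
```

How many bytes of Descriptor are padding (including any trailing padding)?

m4 at 0 (size 88, align 8) → ends 88
a at 88 (size 4, align 4) → ends 92
m10 at 92 (size 1, align 1) → ends 93
pad 3 to align 4 for m1
m1 at 96 (size 4, align 4) → ends 100
m12 at 100 (size 2, align 2) → ends 102
pad 2 to align 4 for c
c at 104 (size 4, align 4) → ends 108
m9 at 108 (size 2, align 2) → ends 110
m15 at 110 (size 1, align 1) → ends 111
pad 1 to align 2 for m7
m7 at 112 (size 2, align 2) → ends 114
tail pad 6 to reach multiple of 8
total 120 bytes, alignment 8
data bytes 108, size 120 → padding 12

12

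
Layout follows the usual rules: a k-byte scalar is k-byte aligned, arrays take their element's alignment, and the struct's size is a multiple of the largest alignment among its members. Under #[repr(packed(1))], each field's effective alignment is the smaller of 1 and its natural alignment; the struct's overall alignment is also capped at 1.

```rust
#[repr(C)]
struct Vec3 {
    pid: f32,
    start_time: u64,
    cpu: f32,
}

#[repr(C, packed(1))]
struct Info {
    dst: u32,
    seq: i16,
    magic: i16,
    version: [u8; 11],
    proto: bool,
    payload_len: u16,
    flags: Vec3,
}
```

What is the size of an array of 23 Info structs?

1058

Vec3: 0..4  pid  (4B, 4-aligned); 4..8  -- padding (4B); 8..16  start_time  (8B, 8-aligned); 16..20  cpu  (4B, 4-aligned); 20..24  -- tail padding (4B); sizeof = 24, alignof = 8
0..4  dst  (4B, 1-aligned)
4..6  seq  (2B, 1-aligned)
6..8  magic  (2B, 1-aligned)
8..19  version  (11B, 1-aligned)
19..20  proto  (1B, 1-aligned)
20..22  payload_len  (2B, 1-aligned)
22..46  flags  (24B, 1-aligned)
sizeof = 46, alignof = 1
array of 23: 23 × 46 = 1058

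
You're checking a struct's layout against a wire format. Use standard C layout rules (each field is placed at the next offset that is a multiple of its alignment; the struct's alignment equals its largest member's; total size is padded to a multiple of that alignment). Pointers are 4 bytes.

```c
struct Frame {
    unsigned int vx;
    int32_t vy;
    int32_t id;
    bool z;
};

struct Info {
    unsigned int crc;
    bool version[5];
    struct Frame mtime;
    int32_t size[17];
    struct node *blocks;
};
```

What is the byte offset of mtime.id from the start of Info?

Frame: 0..4  vx  (4B, 4-aligned); 4..8  vy  (4B, 4-aligned); 8..12  id  (4B, 4-aligned); 12..13  z  (1B, 1-aligned); 13..16  -- tail padding (3B); sizeof = 16, alignof = 4
0..4  crc  (4B, 4-aligned)
4..9  version  (5B, 1-aligned)
9..12  -- padding (3B)
12..28  mtime  (16B, 4-aligned)
within Frame: id at 8
12 + 8 = 20

20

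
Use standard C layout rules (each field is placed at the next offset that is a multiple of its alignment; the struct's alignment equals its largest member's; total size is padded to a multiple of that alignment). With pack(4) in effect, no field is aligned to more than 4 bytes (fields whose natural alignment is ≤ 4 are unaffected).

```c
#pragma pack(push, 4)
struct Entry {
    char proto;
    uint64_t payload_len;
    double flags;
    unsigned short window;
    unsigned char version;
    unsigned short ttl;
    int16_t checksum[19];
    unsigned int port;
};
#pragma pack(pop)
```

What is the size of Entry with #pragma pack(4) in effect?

0..1  proto  (1B, 1-aligned)
1..4  -- padding (3B)
4..12  payload_len  (8B, 4-aligned)
12..20  flags  (8B, 4-aligned)
20..22  window  (2B, 2-aligned)
22..23  version  (1B, 1-aligned)
23..24  -- padding (1B)
24..26  ttl  (2B, 2-aligned)
26..64  checksum  (38B, 2-aligned)
64..68  port  (4B, 4-aligned)
sizeof = 68, alignof = 4

68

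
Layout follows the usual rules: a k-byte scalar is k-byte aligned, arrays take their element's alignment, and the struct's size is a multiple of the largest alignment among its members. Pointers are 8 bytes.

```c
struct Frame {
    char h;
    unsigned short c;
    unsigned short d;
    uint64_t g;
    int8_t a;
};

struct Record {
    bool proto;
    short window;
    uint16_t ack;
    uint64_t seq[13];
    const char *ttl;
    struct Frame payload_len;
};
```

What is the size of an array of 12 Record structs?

Frame: 0..1  h  (1B, 1-aligned); 1..2  -- padding (1B); 2..4  c  (2B, 2-aligned); 4..6  d  (2B, 2-aligned); 6..8  -- padding (2B); 8..16  g  (8B, 8-aligned); 16..17  a  (1B, 1-aligned); 17..24  -- tail padding (7B); sizeof = 24, alignof = 8
0..1  proto  (1B, 1-aligned)
1..2  -- padding (1B)
2..4  window  (2B, 2-aligned)
4..6  ack  (2B, 2-aligned)
6..8  -- padding (2B)
8..112  seq  (104B, 8-aligned)
112..120  ttl  (8B, 8-aligned)
120..144  payload_len  (24B, 8-aligned)
sizeof = 144, alignof = 8
array of 12: 12 × 144 = 1728

1728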